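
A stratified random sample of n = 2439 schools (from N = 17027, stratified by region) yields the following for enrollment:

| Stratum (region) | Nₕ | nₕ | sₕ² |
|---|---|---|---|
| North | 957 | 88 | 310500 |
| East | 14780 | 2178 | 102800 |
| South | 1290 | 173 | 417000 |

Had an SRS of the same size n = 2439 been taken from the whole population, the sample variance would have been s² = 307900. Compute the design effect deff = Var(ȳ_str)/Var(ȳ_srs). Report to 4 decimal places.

0.4847

Var(ȳ_str) = Σ Wₕ²(1−fₕ)sₕ²/nₕ with Wₕ = Nₕ/17027:
  North: (957/17027)²·(1−88/957)·310500/88 = 10.121255
  East: (14780/17027)²·(1−2178/14780)·102800/2178 = 30.32305
  South: (1290/17027)²·(1−173/1290)·417000/173 = 11.979993
  → Var(ȳ_str) = 52.424298.
Var(ȳ_srs) = (1 − 2439/17027)·307900/2439 = 108.15722.
deff = 52.424298 / 108.15722 = 0.4847.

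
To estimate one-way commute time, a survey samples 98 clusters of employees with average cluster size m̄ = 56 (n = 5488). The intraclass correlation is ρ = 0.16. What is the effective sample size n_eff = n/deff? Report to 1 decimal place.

deff = 1 + (56 − 1)·0.16 = 1 + 8.8 = 9.8.
n_eff = 5488 / 9.8 = 560.0.

560.0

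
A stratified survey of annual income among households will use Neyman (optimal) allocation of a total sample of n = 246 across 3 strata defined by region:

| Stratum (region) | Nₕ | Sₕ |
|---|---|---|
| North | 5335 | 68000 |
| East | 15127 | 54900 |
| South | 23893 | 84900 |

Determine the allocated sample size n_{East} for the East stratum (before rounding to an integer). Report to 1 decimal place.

63.4

Neyman allocation: nₕ = n·NₕSₕ / Σⱼ NⱼSⱼ.
Σ NⱼSⱼ = 5335·68000 + 15127·54900 + 23893·84900 = 3.221768 × 10^9.
n_{East} = 246·15127·54900 / (3.221768 × 10^9) = 63.4.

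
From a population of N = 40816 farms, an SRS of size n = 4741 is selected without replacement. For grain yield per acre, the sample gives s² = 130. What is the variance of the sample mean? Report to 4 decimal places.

Under SRS without replacement, Var(ȳ) = (1 − f)·s²/n with f = n/N = 4741/40816 = 0.11615543.
Var(ȳ) = (1 − 0.11615543)·130/4741 = 0.88384457·0.027420375 = 0.02423535.

0.0242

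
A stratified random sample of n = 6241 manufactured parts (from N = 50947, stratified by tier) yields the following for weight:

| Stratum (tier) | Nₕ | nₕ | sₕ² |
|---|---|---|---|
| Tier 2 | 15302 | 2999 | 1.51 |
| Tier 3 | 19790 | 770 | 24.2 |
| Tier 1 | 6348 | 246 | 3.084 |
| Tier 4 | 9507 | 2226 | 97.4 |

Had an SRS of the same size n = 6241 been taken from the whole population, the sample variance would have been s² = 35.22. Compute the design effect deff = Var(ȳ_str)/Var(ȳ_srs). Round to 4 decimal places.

1.2012

Var(ȳ_str) = Σ Wₕ²(1−fₕ)sₕ²/nₕ with Wₕ = Nₕ/50947:
  Tier 2: (15302/50947)²·(1−2999/15302)·1.51/2999 = 3.6519302 × 10^-5
  Tier 3: (19790/50947)²·(1−770/19790)·24.2/770 = 0.0045576788
  Tier 1: (6348/50947)²·(1−246/6348)·3.084/246 = 1.8709025 × 10^-4
  Tier 4: (9507/50947)²·(1−2226/9507)·97.4/2226 = 0.0011668931
  → Var(ȳ_str) = 0.0059481815.
Var(ȳ_srs) = (1 − 6241/50947)·35.22/6241 = 0.0049520197.
deff = 0.0059481815 / 0.0049520197 = 1.2012.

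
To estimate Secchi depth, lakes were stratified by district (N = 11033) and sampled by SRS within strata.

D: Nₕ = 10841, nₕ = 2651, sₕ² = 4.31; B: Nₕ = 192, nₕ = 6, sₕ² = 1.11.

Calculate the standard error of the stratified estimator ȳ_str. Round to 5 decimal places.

Var(ȳ_str) = Σₕ Wₕ²(1 − fₕ)sₕ²/nₕ with Wₕ = Nₕ/N, N = 11033.
D: Wₕ = 0.98259766; term = 0.98259766²·(1 − 0.24453464)·4.31/2651 = 0.0011858604.
B: Wₕ = 0.01740234; term = 0.01740234²·(1 − 0.03125000)·1.11/6 = 5.4274854 × 10^-5.
Sum = 0.0012401353.
SE = √(0.0012401353) = 0.03522.

0.03522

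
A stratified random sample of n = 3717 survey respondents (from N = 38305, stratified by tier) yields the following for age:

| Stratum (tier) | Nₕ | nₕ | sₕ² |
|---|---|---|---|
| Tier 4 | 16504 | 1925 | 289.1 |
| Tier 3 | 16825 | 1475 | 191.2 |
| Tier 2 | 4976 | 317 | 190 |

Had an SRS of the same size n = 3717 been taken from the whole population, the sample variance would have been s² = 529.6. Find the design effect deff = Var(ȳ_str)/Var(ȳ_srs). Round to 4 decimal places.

Var(ȳ_str) = Σ Wₕ²(1−fₕ)sₕ²/nₕ with Wₕ = Nₕ/38305:
  Tier 4: (16504/38305)²·(1−1925/16504)·289.1/1925 = 0.024627673
  Tier 3: (16825/38305)²·(1−1475/16825)·191.2/1475 = 0.022816466
  Tier 2: (4976/38305)²·(1−317/4976)·190/317 = 0.0094701419
  → Var(ȳ_str) = 0.056914281.
Var(ȳ_srs) = (1 − 3717/38305)·529.6/3717 = 0.12865462.
deff = 0.056914281 / 0.12865462 = 0.4424.

0.4424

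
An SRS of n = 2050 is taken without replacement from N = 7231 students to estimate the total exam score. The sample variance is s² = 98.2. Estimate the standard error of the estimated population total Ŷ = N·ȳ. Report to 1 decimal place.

1339.6

Var(Ŷ) = N²·Var(ȳ) = N²·(1 − n/N)·s²/n.
f = 2050/7231 = 0.28350159; Var(ȳ) = 0.71649841·98.2/2050 = 0.034322021.
Var(Ŷ) = 7231² · 0.034322021 = 1.7946079 × 10^6.
SE(Ŷ) = √(1.7946079 × 10^6) = 1339.6.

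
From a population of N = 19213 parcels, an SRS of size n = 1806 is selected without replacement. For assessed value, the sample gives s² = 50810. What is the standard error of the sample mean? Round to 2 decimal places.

5.05

Under SRS without replacement, Var(ȳ) = (1 − f)·s²/n with f = n/N = 1806/19213 = 0.09399885.
Var(ȳ) = (1 − 0.09399885)·50810/1806 = 0.90600115·28.133998 = 25.489434.
SE(ȳ) = √(25.489434) = 5.05.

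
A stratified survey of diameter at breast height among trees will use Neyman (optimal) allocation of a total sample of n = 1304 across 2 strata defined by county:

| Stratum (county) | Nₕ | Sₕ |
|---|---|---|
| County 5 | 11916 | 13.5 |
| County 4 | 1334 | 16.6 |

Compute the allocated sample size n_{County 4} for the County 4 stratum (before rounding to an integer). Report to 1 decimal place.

Neyman allocation: nₕ = n·NₕSₕ / Σⱼ NⱼSⱼ.
Σ NⱼSⱼ = 11916·13.5 + 1334·16.6 = 183010.4.
n_{County 4} = 1304·1334·16.6 / 183010.4 = 157.8.

157.8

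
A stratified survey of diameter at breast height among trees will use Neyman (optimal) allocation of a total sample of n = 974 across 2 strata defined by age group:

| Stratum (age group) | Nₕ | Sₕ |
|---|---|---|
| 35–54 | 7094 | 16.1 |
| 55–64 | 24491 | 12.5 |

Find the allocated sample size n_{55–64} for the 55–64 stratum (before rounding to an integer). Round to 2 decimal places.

709.35

Neyman allocation: nₕ = n·NₕSₕ / Σⱼ NⱼSⱼ.
Σ NⱼSⱼ = 7094·16.1 + 24491·12.5 = 420350.9.
n_{55–64} = 974·24491·12.5 / 420350.9 = 709.35.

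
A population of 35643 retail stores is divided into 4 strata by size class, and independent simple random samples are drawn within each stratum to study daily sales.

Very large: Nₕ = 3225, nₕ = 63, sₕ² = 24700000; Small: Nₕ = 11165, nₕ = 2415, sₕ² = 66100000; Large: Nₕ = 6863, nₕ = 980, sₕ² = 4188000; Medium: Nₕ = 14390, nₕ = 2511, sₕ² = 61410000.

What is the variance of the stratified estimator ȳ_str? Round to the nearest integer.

8678

Var(ȳ_str) = Σₕ Wₕ²(1 − fₕ)sₕ²/nₕ with Wₕ = Nₕ/N, N = 35643.
Very large: Wₕ = 0.09048060; term = 0.09048060²·(1 − 0.01953488)·24700000/63 = 3147.0199.
Small: Wₕ = 0.31324524; term = 0.31324524²·(1 − 0.21630094)·66100000/2415 = 2104.7601.
Large: Wₕ = 0.19254833; term = 0.19254833²·(1 − 0.14279470)·4188000/980 = 135.81413.
Medium: Wₕ = 0.40372584; term = 0.40372584²·(1 − 0.17449618)·61410000/2511 = 3290.6717.
Sum = 8678.2658.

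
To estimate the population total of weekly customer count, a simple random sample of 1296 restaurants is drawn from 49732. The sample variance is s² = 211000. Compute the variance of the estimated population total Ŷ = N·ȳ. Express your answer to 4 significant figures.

3.922 × 10^11

Var(Ŷ) = N²·Var(ȳ) = N²·(1 − n/N)·s²/n.
f = 1296/49732 = 0.02605968; Var(ȳ) = 0.97394032·211000/1296 = 158.5659.
Var(Ŷ) = 49732² · 158.5659 = 3.9217657 × 10^11.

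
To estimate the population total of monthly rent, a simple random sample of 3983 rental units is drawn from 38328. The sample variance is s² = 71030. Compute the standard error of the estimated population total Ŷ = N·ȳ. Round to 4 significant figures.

Var(Ŷ) = N²·Var(ȳ) = N²·(1 − n/N)·s²/n.
f = 3983/38328 = 0.10391881; Var(ȳ) = 0.89608119·71030/3983 = 15.980077.
Var(Ŷ) = 38328² · 15.980077 = 2.3475302 × 10^10.
SE(Ŷ) = √(2.3475302 × 10^10) = 153200.

153200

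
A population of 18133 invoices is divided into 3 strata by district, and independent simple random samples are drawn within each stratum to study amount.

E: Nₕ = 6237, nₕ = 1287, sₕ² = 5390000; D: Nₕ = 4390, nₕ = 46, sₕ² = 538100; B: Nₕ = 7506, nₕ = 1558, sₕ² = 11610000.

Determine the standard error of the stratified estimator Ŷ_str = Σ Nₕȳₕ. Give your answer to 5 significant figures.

827690

Var(Ŷ_str) = Σₕ Nₕ²(1 − fₕ)sₕ²/nₕ.
E: 6237²·(1 − 1287/6237)·5390000/1287 = 1.2929781 × 10^11.
D: 4390²·(1 − 46/4390)·538100/46 = 2.2307942 × 10^11.
B: 7506²·(1 − 1558/7506)·11610000/1558 = 3.3269348 × 10^11.
Sum = 6.8507071 × 10^11.
SE = √(6.8507071 × 10^11) = 827690.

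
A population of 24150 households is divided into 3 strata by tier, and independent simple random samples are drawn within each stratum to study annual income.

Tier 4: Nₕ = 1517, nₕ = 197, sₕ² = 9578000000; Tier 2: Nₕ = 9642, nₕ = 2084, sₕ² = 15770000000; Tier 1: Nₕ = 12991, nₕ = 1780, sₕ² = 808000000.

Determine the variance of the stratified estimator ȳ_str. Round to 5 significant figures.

Var(ȳ_str) = Σₕ Wₕ²(1 − fₕ)sₕ²/nₕ with Wₕ = Nₕ/N, N = 24150.
Tier 4: Wₕ = 0.06281573; term = 0.06281573²·(1 − 0.12986157)·9578000000/197 = 166929.79.
Tier 2: Wₕ = 0.39925466; term = 0.39925466²·(1 − 0.21613773)·15770000000/2084 = 945526.54.
Tier 1: Wₕ = 0.53792961; term = 0.53792961²·(1 − 0.13701794)·808000000/1780 = 113355.87.
Sum = 1.2258122 × 10^6.

1.2258 × 10^6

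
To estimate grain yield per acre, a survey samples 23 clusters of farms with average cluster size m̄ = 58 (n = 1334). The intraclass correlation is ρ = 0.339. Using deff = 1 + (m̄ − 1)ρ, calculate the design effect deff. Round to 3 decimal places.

deff = 1 + (58 − 1)·0.339 = 1 + 19.323 = 20.323.

20.323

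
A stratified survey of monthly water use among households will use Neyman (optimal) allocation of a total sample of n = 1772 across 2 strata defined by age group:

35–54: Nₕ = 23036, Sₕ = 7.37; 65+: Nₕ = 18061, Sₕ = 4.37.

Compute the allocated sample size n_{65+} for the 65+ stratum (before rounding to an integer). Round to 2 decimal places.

Neyman allocation: nₕ = n·NₕSₕ / Σⱼ NⱼSⱼ.
Σ NⱼSⱼ = 23036·7.37 + 18061·4.37 = 248701.89.
n_{65+} = 1772·18061·4.37 / 248701.89 = 562.35.

562.35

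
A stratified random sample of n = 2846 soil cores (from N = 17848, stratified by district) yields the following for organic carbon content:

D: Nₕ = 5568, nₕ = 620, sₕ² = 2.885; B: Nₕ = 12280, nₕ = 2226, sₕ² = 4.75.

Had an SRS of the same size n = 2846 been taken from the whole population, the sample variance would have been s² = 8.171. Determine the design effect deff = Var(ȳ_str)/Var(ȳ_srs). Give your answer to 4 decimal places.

Var(ȳ_str) = Σ Wₕ²(1−fₕ)sₕ²/nₕ with Wₕ = Nₕ/17848:
  D: (5568/17848)²·(1−620/5568)·2.885/620 = 4.0244259 × 10^-4
  B: (12280/17848)²·(1−2226/12280)·4.75/2226 = 8.2704013 × 10^-4
  → Var(ȳ_str) = 0.0012294827.
Var(ȳ_srs) = (1 − 2846/17848)·8.171/2846 = 0.0024132367.
deff = 0.0012294827 / 0.0024132367 = 0.5095.

0.5095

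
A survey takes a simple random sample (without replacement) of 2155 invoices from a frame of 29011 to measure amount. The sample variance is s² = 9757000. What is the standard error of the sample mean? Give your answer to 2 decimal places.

64.74

Under SRS without replacement, Var(ȳ) = (1 − f)·s²/n with f = n/N = 2155/29011 = 0.07428217.
Var(ȳ) = (1 − 0.07428217)·9757000/2155 = 0.92571783·4527.6102 = 4191.2895.
SE(ȳ) = √(4191.2895) = 64.74.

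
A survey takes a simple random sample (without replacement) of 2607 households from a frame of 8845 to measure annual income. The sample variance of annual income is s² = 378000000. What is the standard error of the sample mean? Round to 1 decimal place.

Under SRS without replacement, Var(ȳ) = (1 − f)·s²/n with f = n/N = 2607/8845 = 0.29474279.
Var(ȳ) = (1 − 0.29474279)·378000000/2607 = 0.70525721·144994.25 = 102258.24.
SE(ȳ) = √(102258.24) = 319.8.

319.8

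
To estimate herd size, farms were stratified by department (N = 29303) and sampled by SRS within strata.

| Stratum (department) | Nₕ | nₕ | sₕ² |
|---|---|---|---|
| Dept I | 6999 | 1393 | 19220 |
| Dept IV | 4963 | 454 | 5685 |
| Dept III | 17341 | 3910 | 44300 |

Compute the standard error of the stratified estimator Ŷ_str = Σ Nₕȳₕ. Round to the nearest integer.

58825

Var(Ŷ_str) = Σₕ Nₕ²(1 − fₕ)sₕ²/nₕ.
Dept I: 6999²·(1 − 1393/6999)·19220/1393 = 5.4136647 × 10^8.
Dept IV: 4963²·(1 − 454/4963)·5685/454 = 2.8022 × 10^8.
Dept III: 17341²·(1 − 3910/17341)·44300/3910 = 2.6388181 × 10^9.
Sum = 3.4604046 × 10^9.
SE = √(3.4604046 × 10^9) = 58825.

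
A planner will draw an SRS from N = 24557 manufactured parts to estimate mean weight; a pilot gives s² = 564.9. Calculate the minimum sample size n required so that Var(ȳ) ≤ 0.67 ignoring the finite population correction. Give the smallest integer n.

844

Without fpc, n₀ = s²/D = 564.9/0.67 = 843.1343.
Rounding up, n = 844.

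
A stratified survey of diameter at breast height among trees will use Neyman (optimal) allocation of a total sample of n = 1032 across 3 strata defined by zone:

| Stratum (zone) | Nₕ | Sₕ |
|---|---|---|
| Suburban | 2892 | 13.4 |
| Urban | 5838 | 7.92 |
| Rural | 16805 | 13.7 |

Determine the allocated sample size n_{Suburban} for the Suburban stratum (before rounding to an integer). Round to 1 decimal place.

126.9

Neyman allocation: nₕ = n·NₕSₕ / Σⱼ NⱼSⱼ.
Σ NⱼSⱼ = 2892·13.4 + 5838·7.92 + 16805·13.7 = 315218.26.
n_{Suburban} = 1032·2892·13.4 / 315218.26 = 126.9.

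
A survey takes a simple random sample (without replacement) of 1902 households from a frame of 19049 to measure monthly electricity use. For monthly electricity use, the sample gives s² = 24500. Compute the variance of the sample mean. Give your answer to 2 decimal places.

11.60

Under SRS without replacement, Var(ȳ) = (1 − f)·s²/n with f = n/N = 1902/19049 = 0.09984776.
Var(ȳ) = (1 − 0.09984776)·24500/1902 = 0.90015224·12.881178 = 11.595021.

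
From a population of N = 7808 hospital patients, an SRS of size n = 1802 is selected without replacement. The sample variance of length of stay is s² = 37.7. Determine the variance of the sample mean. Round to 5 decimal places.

0.01609

Under SRS without replacement, Var(ȳ) = (1 − f)·s²/n with f = n/N = 1802/7808 = 0.23078893.
Var(ȳ) = (1 − 0.23078893)·37.7/1802 = 0.76921107·0.020921199 = 0.016092818.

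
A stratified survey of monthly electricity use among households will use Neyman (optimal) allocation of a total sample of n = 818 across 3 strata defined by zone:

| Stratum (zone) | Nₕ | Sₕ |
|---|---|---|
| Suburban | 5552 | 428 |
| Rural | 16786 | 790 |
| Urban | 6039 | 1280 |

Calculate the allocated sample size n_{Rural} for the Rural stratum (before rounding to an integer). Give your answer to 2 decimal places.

464.22

Neyman allocation: nₕ = n·NₕSₕ / Σⱼ NⱼSⱼ.
Σ NⱼSⱼ = 5552·428 + 16786·790 + 6039·1280 = 2.3367116 × 10^7.
n_{Rural} = 818·16786·790 / (2.3367116 × 10^7) = 464.22.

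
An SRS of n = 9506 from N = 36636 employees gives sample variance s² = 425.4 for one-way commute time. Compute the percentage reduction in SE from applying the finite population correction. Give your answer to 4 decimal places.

13.9460

f = n/N = 9506/36636 = 0.25947156.
SE_no-fpc = √(s²/n) = 0.21154357; SE_fpc = √((1−f)s²/n) = 0.18204163.
Ratio = √(1−f) = 0.86053962. Reduction = 100·(1 − 0.86053962) = 13.9460%.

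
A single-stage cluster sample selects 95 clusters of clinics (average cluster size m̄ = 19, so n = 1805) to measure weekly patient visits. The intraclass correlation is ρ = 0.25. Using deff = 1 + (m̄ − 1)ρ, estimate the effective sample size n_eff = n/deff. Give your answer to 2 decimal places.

328.18

deff = 1 + (19 − 1)·0.25 = 1 + 4.5 = 5.5.
n_eff = 1805 / 5.5 = 328.18.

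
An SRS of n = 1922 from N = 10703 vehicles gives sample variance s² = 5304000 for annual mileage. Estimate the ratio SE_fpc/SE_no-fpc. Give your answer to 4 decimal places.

f = n/N = 1922/10703 = 0.17957582.
SE_no-fpc = √(s²/n) = 52.532137; SE_fpc = √((1−f)s²/n) = 47.582175.
Ratio = √(1−f) = 0.90577270.

0.9058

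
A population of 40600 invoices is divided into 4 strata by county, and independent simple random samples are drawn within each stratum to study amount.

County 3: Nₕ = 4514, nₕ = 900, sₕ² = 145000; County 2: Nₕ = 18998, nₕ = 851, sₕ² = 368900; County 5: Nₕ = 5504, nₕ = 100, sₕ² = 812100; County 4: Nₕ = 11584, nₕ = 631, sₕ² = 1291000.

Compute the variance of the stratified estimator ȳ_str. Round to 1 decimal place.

Var(ȳ_str) = Σₕ Wₕ²(1 − fₕ)sₕ²/nₕ with Wₕ = Nₕ/N, N = 40600.
County 3: Wₕ = 0.11118227; term = 0.11118227²·(1 − 0.19937971)·145000/900 = 1.5944949.
County 2: Wₕ = 0.46793103; term = 0.46793103²·(1 − 0.04479419)·368900/851 = 90.665018.
County 5: Wₕ = 0.13556650; term = 0.13556650²·(1 − 0.01816860)·812100/100 = 146.53832.
County 4: Wₕ = 0.28532020; term = 0.28532020²·(1 − 0.05447169)·1291000/631 = 157.48401.
Sum = 396.28184.

396.3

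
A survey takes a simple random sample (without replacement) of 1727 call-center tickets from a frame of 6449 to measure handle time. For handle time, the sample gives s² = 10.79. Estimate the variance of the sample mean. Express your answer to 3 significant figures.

Under SRS without replacement, Var(ȳ) = (1 − f)·s²/n with f = n/N = 1727/6449 = 0.26779346.
Var(ȳ) = (1 − 0.26779346)·10.79/1727 = 0.73220654·0.0062478286 = 0.004574701.

0.00457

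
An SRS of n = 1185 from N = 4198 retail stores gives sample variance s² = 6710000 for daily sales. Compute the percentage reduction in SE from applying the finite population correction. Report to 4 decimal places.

f = n/N = 1185/4198 = 0.28227727.
SE_no-fpc = √(s²/n) = 75.249234; SE_fpc = √((1−f)s²/n) = 63.750036.
Ratio = √(1−f) = 0.84718518. Reduction = 100·(1 − 0.84718518) = 15.2815%.

15.2815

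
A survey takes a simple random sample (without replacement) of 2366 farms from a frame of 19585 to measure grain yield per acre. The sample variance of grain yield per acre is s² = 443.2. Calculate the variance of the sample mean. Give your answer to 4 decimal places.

0.1647

Under SRS without replacement, Var(ȳ) = (1 − f)·s²/n with f = n/N = 2366/19585 = 0.12080674.
Var(ȳ) = (1 − 0.12080674)·443.2/2366 = 0.87919326·0.18732037 = 0.16469081.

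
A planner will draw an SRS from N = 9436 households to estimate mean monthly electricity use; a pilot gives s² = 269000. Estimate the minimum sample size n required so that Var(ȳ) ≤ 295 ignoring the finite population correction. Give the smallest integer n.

Without fpc, n₀ = s²/D = 269000/295 = 911.8644.
Rounding up, n = 912.

912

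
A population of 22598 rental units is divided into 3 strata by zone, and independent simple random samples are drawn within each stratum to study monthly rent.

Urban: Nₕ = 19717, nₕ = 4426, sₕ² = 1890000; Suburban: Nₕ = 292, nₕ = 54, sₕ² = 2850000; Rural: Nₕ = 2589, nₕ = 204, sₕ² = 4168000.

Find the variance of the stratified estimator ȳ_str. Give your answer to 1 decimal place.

Var(ȳ_str) = Σₕ Wₕ²(1 − fₕ)sₕ²/nₕ with Wₕ = Nₕ/N, N = 22598.
Urban: Wₕ = 0.87251084; term = 0.87251084²·(1 − 0.22447634)·1890000/4426 = 252.10828.
Suburban: Wₕ = 0.01292150; term = 0.01292150²·(1 − 0.18493151)·2850000/54 = 7.1824217.
Rural: Wₕ = 0.11456766; term = 0.11456766²·(1 − 0.07879490)·4168000/204 = 247.04608.
Sum = 506.33678.

506.3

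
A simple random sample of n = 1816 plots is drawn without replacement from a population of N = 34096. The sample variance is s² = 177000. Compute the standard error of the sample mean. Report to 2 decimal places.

9.61

Under SRS without replacement, Var(ȳ) = (1 − f)·s²/n with f = n/N = 1816/34096 = 0.05326138.
Var(ȳ) = (1 − 0.05326138)·177000/1816 = 0.94673862·97.46696 = 92.275736.
SE(ȳ) = √(92.275736) = 9.61.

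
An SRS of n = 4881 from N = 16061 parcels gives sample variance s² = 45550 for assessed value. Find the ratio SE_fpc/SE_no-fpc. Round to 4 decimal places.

0.8343

f = n/N = 4881/16061 = 0.30390387.
SE_no-fpc = √(s²/n) = 3.0548493; SE_fpc = √((1−f)s²/n) = 2.5487333.
Ratio = √(1−f) = 0.83432376.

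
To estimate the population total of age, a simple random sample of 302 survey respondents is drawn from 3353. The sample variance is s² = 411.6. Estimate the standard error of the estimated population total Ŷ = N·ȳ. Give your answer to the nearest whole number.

Var(Ŷ) = N²·Var(ȳ) = N²·(1 − n/N)·s²/n.
f = 302/3353 = 0.09006860; Var(ȳ) = 0.90993140·411.6/302 = 1.2401582.
Var(Ŷ) = 3353² · 1.2401582 = 1.3942614 × 10^7.
SE(Ŷ) = √(1.3942614 × 10^7) = 3734.

3734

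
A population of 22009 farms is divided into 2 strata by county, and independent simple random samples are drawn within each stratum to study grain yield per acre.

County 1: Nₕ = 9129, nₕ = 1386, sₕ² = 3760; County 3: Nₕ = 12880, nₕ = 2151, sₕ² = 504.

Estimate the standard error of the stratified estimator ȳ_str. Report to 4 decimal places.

0.6802

Var(ȳ_str) = Σₕ Wₕ²(1 − fₕ)sₕ²/nₕ with Wₕ = Nₕ/N, N = 22009.
County 1: Wₕ = 0.41478486; term = 0.41478486²·(1 − 0.15182386)·3760/1386 = 0.39587353.
County 3: Wₕ = 0.58521514; term = 0.58521514²·(1 − 0.16700311)·504/2151 = 0.066844336.
Sum = 0.46271787.
SE = √(0.46271787) = 0.6802.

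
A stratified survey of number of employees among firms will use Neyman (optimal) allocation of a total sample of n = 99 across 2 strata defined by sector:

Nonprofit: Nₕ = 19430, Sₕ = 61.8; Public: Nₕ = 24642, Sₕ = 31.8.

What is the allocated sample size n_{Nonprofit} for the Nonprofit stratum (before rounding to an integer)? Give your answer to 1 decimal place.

Neyman allocation: nₕ = n·NₕSₕ / Σⱼ NⱼSⱼ.
Σ NⱼSⱼ = 19430·61.8 + 24642·31.8 = 1.9843896 × 10^6.
n_{Nonprofit} = 99·19430·61.8 / (1.9843896 × 10^6) = 59.9.

59.9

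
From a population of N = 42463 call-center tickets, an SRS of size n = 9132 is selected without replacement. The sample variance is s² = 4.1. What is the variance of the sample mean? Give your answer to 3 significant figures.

3.52 × 10^-4

Under SRS without replacement, Var(ȳ) = (1 − f)·s²/n with f = n/N = 9132/42463 = 0.21505782.
Var(ȳ) = (1 − 0.21505782)·4.1/9132 = 0.78494218·4.4897065 × 10^-4 = 3.5241601 × 10^-4.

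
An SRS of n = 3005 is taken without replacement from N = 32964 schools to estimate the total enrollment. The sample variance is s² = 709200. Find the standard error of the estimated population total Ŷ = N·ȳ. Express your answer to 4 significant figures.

482800

Var(Ŷ) = N²·Var(ȳ) = N²·(1 − n/N)·s²/n.
f = 3005/32964 = 0.09116005; Var(ȳ) = 0.90883995·709200/3005 = 214.49228.
Var(Ŷ) = 32964² · 214.49228 = 2.3307274 × 10^11.
SE(Ŷ) = √(2.3307274 × 10^11) = 482800.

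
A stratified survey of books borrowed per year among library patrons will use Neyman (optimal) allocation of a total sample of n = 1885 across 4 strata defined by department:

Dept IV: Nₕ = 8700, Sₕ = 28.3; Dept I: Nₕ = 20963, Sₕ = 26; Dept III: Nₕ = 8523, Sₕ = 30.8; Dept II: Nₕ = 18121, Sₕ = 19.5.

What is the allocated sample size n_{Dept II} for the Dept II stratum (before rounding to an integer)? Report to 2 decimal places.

473.37

Neyman allocation: nₕ = n·NₕSₕ / Σⱼ NⱼSⱼ.
Σ NⱼSⱼ = 8700·28.3 + 20963·26 + 8523·30.8 + 18121·19.5 = 1.4071159 × 10^6.
n_{Dept II} = 1885·18121·19.5 / (1.4071159 × 10^6) = 473.37.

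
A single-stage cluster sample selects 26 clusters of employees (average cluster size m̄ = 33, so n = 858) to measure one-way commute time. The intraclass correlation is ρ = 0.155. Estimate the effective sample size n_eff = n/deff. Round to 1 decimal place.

144.0

deff = 1 + (33 − 1)·0.155 = 1 + 4.96 = 5.96.
n_eff = 858 / 5.96 = 144.0.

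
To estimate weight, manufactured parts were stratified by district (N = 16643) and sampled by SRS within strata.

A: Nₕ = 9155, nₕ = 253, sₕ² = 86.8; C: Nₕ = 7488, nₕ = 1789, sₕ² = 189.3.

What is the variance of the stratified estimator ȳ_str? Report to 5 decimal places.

0.11725

Var(ȳ_str) = Σₕ Wₕ²(1 − fₕ)sₕ²/nₕ with Wₕ = Nₕ/N, N = 16643.
A: Wₕ = 0.55008112; term = 0.55008112²·(1 − 0.02763517)·86.8/253 = 0.10094433.
C: Wₕ = 0.44991888; term = 0.44991888²·(1 − 0.23891560)·189.3/1789 = 0.016302024.
Sum = 0.11724635.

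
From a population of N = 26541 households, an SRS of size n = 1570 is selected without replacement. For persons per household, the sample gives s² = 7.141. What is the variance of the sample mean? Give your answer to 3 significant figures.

Under SRS without replacement, Var(ȳ) = (1 − f)·s²/n with f = n/N = 1570/26541 = 0.05915376.
Var(ȳ) = (1 − 0.05915376)·7.141/1570 = 0.94084624·0.0045484076 = 0.0042793522.

0.00428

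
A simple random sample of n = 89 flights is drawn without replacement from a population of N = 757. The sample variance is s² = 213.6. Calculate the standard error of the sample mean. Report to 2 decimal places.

1.46

Under SRS without replacement, Var(ȳ) = (1 − f)·s²/n with f = n/N = 89/757 = 0.11756935.
Var(ȳ) = (1 − 0.11756935)·213.6/89 = 0.88243065·2.4 = 2.1178336.
SE(ȳ) = √(2.1178336) = 1.46.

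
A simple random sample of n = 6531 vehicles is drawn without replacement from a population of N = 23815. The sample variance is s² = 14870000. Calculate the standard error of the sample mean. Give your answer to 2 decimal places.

Under SRS without replacement, Var(ȳ) = (1 − f)·s²/n with f = n/N = 6531/23815 = 0.27423893.
Var(ȳ) = (1 − 0.27423893)·14870000/6531 = 0.72576107·2276.8336 = 1652.4372.
SE(ȳ) = √(1652.4372) = 40.65.

40.65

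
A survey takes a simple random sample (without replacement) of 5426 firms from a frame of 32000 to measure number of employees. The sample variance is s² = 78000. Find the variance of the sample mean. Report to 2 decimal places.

Under SRS without replacement, Var(ȳ) = (1 − f)·s²/n with f = n/N = 5426/32000 = 0.16956250.
Var(ȳ) = (1 − 0.16956250)·78000/5426 = 0.83043750·14.37523 = 11.93773.

11.94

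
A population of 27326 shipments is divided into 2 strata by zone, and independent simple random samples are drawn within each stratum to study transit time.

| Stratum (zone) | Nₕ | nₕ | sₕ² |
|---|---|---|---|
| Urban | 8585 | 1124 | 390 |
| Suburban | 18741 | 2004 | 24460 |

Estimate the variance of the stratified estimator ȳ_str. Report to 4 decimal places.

5.1569

Var(ȳ_str) = Σₕ Wₕ²(1 − fₕ)sₕ²/nₕ with Wₕ = Nₕ/N, N = 27326.
Urban: Wₕ = 0.31416966; term = 0.31416966²·(1 − 0.13092603)·390/1124 = 0.029763466.
Suburban: Wₕ = 0.68583034; term = 0.68583034²·(1 − 0.10693133)·24460/2004 = 5.1271613.
Sum = 5.1569248.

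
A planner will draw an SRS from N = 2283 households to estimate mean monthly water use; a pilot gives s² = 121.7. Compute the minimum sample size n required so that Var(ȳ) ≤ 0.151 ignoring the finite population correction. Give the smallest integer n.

Without fpc, n₀ = s²/D = 121.7/0.151 = 805.9603.
Rounding up, n = 806.

806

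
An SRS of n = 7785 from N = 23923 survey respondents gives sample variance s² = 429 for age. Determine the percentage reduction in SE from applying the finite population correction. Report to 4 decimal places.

17.8671

f = n/N = 7785/23923 = 0.32541905.
SE_no-fpc = √(s²/n) = 0.23474661; SE_fpc = √((1−f)s²/n) = 0.19280415.
Ratio = √(1−f) = 0.82132877. Reduction = 100·(1 − 0.82132877) = 17.8671%.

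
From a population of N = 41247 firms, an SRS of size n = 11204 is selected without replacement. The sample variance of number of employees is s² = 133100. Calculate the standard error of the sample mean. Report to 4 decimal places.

Under SRS without replacement, Var(ȳ) = (1 − f)·s²/n with f = n/N = 11204/41247 = 0.27163188.
Var(ȳ) = (1 − 0.27163188)·133100/11204 = 0.72836812·11.879686 = 8.6527845.
SE(ȳ) = √(8.6527845) = 2.9416.

2.9416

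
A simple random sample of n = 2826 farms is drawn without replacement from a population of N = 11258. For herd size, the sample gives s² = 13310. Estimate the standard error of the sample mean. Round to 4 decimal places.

1.8782

Under SRS without replacement, Var(ȳ) = (1 − f)·s²/n with f = n/N = 2826/11258 = 0.25102150.
Var(ȳ) = (1 − 0.25102150)·13310/2826 = 0.74897850·4.7098372 = 3.5275668.
SE(ȳ) = √(3.5275668) = 1.8782.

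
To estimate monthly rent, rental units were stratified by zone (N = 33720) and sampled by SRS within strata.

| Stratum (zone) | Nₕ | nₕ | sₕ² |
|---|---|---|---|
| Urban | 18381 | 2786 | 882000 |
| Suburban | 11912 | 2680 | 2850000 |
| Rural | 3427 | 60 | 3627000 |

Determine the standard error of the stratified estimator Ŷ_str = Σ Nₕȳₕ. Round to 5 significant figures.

951430

Var(Ŷ_str) = Σₕ Nₕ²(1 − fₕ)sₕ²/nₕ.
Urban: 18381²·(1 − 2786/18381)·882000/2786 = 9.0749029 × 10^10.
Suburban: 11912²·(1 − 2680/11912)·2850000/2680 = 1.1694739 × 10^11.
Rural: 3427²·(1 − 60/3427)·3627000/60 = 6.9751496 × 10^11.
Sum = 9.0521138 × 10^11.
SE = √(9.0521138 × 10^11) = 951430.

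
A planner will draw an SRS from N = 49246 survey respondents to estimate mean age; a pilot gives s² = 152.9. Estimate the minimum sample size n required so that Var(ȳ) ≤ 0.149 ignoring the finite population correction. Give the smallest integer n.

1027

Without fpc, n₀ = s²/D = 152.9/0.149 = 1026.1745.
Rounding up, n = 1027.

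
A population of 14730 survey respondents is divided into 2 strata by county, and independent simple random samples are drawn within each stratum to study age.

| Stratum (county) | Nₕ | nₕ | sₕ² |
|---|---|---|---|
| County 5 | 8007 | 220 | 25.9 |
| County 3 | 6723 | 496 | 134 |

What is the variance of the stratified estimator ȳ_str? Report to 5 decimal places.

Var(ȳ_str) = Σₕ Wₕ²(1 − fₕ)sₕ²/nₕ with Wₕ = Nₕ/N, N = 14730.
County 5: Wₕ = 0.54358452; term = 0.54358452²·(1 − 0.02747596)·25.9/220 = 0.033830747.
County 3: Wₕ = 0.45641548; term = 0.45641548²·(1 − 0.07377659)·134/496 = 0.052126625.
Sum = 0.085957372.

0.08596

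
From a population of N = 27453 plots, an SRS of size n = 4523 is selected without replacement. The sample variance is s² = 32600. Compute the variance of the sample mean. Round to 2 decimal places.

6.02

Under SRS without replacement, Var(ȳ) = (1 − f)·s²/n with f = n/N = 4523/27453 = 0.16475431.
Var(ȳ) = (1 − 0.16475431)·32600/4523 = 0.83524569·7.2076056 = 6.0201215.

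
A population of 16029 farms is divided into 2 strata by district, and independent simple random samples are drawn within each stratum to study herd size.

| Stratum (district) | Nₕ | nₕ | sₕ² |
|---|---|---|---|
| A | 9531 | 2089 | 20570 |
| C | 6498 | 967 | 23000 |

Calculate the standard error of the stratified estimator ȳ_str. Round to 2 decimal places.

2.46

Var(ȳ_str) = Σₕ Wₕ²(1 − fₕ)sₕ²/nₕ with Wₕ = Nₕ/N, N = 16029.
A: Wₕ = 0.59460977; term = 0.59460977²·(1 − 0.21917952)·20570/2089 = 2.718386.
C: Wₕ = 0.40539023; term = 0.40539023²·(1 − 0.14881502)·23000/967 = 3.3271461.
Sum = 6.0455321.
SE = √(6.0455321) = 2.46.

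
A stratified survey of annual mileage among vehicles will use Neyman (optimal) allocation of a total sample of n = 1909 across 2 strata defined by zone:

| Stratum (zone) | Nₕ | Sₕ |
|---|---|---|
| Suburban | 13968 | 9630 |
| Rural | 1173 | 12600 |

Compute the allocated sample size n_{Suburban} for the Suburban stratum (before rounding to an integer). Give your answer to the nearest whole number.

Neyman allocation: nₕ = n·NₕSₕ / Σⱼ NⱼSⱼ.
Σ NⱼSⱼ = 13968·9630 + 1173·12600 = 1.4929164 × 10^8.
n_{Suburban} = 1909·13968·9630 / (1.4929164 × 10^8) = 1720.

1720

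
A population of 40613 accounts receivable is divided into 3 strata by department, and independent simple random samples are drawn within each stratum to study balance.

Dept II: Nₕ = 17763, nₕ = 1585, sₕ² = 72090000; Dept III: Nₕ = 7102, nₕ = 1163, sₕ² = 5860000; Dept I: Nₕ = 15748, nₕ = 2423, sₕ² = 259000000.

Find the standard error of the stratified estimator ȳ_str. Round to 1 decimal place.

Var(ȳ_str) = Σₕ Wₕ²(1 − fₕ)sₕ²/nₕ with Wₕ = Nₕ/N, N = 40613.
Dept II: Wₕ = 0.43737227; term = 0.43737227²·(1 − 0.08923042)·72090000/1585 = 7924.2244.
Dept III: Wₕ = 0.17487012; term = 0.17487012²·(1 − 0.16375669)·5860000/1163 = 128.84921.
Dept I: Wₕ = 0.38775761; term = 0.38775761²·(1 − 0.15386081)·259000000/2423 = 13599.058.
Sum = 21652.132.
SE = √(21652.132) = 147.1.

147.1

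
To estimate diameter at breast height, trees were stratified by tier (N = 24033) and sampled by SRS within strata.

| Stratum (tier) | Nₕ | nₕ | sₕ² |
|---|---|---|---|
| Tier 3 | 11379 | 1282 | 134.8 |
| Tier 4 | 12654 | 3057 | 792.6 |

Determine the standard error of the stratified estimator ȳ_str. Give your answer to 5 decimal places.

0.27465

Var(ȳ_str) = Σₕ Wₕ²(1 − fₕ)sₕ²/nₕ with Wₕ = Nₕ/N, N = 24033.
Tier 3: Wₕ = 0.47347397; term = 0.47347397²·(1 − 0.11266368)·134.8/1282 = 0.020916179.
Tier 4: Wₕ = 0.52652603; term = 0.52652603²·(1 − 0.24158369)·792.6/3057 = 0.05451374.
Sum = 0.075429919.
SE = √(0.075429919) = 0.27465.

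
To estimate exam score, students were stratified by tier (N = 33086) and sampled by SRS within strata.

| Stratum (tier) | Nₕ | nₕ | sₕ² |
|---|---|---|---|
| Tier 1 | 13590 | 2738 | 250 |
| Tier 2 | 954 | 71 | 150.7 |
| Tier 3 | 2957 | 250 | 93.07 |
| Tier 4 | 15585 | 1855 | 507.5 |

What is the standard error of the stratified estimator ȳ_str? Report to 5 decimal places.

0.26483

Var(ȳ_str) = Σₕ Wₕ²(1 − fₕ)sₕ²/nₕ with Wₕ = Nₕ/N, N = 33086.
Tier 1: Wₕ = 0.41074775; term = 0.41074775²·(1 − 0.20147167)·250/2738 = 0.012301194.
Tier 2: Wₕ = 0.02883395; term = 0.02883395²·(1 − 0.07442348)·150.7/71 = 0.0016333357.
Tier 3: Wₕ = 0.08937315; term = 0.08937315²·(1 − 0.08454515)·93.07/250 = 0.0027222045.
Tier 4: Wₕ = 0.47104516; term = 0.47104516²·(1 − 0.11902470)·507.5/1855 = 0.053478713.
Sum = 0.070135447.
SE = √(0.070135447) = 0.26483.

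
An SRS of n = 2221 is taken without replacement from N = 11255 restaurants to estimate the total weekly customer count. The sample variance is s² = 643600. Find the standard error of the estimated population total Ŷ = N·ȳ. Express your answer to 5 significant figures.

Var(Ŷ) = N²·Var(ȳ) = N²·(1 − n/N)·s²/n.
f = 2221/11255 = 0.19733452; Var(ȳ) = 0.80266548·643600/2221 = 232.5959.
Var(Ŷ) = 11255² · 232.5959 = 2.9464091 × 10^10.
SE(Ŷ) = √(2.9464091 × 10^10) = 171650.

171650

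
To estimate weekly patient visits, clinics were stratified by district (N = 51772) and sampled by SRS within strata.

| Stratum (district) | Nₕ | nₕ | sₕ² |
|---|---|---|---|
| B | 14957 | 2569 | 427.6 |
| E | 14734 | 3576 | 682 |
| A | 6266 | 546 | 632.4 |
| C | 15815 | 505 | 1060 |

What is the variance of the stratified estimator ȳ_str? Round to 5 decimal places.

Var(ȳ_str) = Σₕ Wₕ²(1 − fₕ)sₕ²/nₕ with Wₕ = Nₕ/N, N = 51772.
B: Wₕ = 0.28890134; term = 0.28890134²·(1 − 0.17175904)·427.6/2569 = 0.011506133.
E: Wₕ = 0.28459399; term = 0.28459399²·(1 − 0.24270395)·682/3576 = 0.011697795.
A: Wₕ = 0.12103067; term = 0.12103067²·(1 − 0.08713693)·632.4/546 = 0.015488015.
C: Wₕ = 0.30547400; term = 0.30547400²·(1 − 0.03193171)·1060/505 = 0.18961338.
Sum = 0.22830532.

0.22831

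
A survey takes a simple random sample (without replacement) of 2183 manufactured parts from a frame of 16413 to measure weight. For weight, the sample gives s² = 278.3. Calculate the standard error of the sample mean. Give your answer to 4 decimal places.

0.3325

Under SRS without replacement, Var(ȳ) = (1 − f)·s²/n with f = n/N = 2183/16413 = 0.13300433.
Var(ȳ) = (1 − 0.13300433)·278.3/2183 = 0.86699567·0.12748511 = 0.11052904.
SE(ȳ) = √(0.11052904) = 0.3325.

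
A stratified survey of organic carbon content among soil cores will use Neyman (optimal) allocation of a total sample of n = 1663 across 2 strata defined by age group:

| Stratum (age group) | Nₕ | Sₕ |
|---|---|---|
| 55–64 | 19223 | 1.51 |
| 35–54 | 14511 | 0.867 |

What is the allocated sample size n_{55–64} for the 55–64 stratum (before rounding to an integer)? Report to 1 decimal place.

1160.2

Neyman allocation: nₕ = n·NₕSₕ / Σⱼ NⱼSⱼ.
Σ NⱼSⱼ = 19223·1.51 + 14511·0.867 = 41607.767.
n_{55–64} = 1663·19223·1.51 / 41607.767 = 1160.2.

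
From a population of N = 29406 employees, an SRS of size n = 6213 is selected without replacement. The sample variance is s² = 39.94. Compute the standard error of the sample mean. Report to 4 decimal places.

0.0712

Under SRS without replacement, Var(ȳ) = (1 − f)·s²/n with f = n/N = 6213/29406 = 0.21128341.
Var(ȳ) = (1 − 0.21128341)·39.94/6213 = 0.78871659·0.0064284565 = 0.0050702302.
SE(ȳ) = √(0.0050702302) = 0.0712.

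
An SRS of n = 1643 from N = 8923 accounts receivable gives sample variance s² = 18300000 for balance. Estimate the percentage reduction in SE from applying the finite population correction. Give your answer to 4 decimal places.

f = n/N = 1643/8923 = 0.18413090.
SE_no-fpc = √(s²/n) = 105.53749; SE_fpc = √((1−f)s²/n) = 95.327237.
Ratio = √(1−f) = 0.90325473. Reduction = 100·(1 − 0.90325473) = 9.6745%.

9.6745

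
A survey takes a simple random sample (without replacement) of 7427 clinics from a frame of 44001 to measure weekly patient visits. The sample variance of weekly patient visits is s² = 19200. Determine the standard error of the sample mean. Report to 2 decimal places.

Under SRS without replacement, Var(ȳ) = (1 − f)·s²/n with f = n/N = 7427/44001 = 0.16879162.
Var(ȳ) = (1 − 0.16879162)·19200/7427 = 0.83120838·2.5851622 = 2.1488085.
SE(ȳ) = √(2.1488085) = 1.47.

1.47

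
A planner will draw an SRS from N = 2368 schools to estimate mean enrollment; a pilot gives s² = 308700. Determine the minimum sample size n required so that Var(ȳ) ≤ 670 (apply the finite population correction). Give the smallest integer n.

386

Without fpc, n₀ = s²/D = 308700/670 = 460.7463.
With fpc, (1 − n/N)·s²/n ≤ D requires n ≥ n₀/(1 + n₀/N) = 460.7463/(1 + 460.7463/2368) = 385.6999.
Rounding up, n = 386.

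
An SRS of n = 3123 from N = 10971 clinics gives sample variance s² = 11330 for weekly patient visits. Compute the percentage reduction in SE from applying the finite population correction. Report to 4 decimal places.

15.4222

f = n/N = 3123/10971 = 0.28465956.
SE_no-fpc = √(s²/n) = 1.9047104; SE_fpc = √((1−f)s²/n) = 1.6109622.
Ratio = √(1−f) = 0.84577801. Reduction = 100·(1 − 0.84577801) = 15.4222%.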